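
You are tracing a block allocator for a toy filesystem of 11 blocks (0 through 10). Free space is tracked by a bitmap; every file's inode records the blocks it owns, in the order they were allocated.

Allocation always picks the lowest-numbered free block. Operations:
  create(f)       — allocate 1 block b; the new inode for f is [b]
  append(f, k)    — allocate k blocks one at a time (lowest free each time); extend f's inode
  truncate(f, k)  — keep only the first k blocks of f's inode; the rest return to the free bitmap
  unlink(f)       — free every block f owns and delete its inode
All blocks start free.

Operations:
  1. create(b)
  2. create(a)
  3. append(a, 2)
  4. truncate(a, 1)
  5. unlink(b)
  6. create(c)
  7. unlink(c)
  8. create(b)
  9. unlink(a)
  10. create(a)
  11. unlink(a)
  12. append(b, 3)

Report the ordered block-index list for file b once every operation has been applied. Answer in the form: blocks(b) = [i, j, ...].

create(b): bitmap=F.......... | b=[0]
create(a): bitmap=FF......... | a=[1] b=[0]
append(a, 2): bitmap=FFFF....... | a=[1, 2, 3] b=[0]
truncate(a, 1): bitmap=FF......... | a=[1] b=[0]
unlink(b): bitmap=.F......... | a=[1]
create(c): bitmap=FF......... | a=[1] c=[0]
unlink(c): bitmap=.F......... | a=[1]
create(b): bitmap=FF......... | a=[1] b=[0]
unlink(a): bitmap=F.......... | b=[0]
create(a): bitmap=FF......... | a=[1] b=[0]
unlink(a): bitmap=F.......... | b=[0]
append(b, 3): bitmap=FFFF....... | b=[0, 1, 2, 3]

blocks(b) = [0, 1, 2, 3]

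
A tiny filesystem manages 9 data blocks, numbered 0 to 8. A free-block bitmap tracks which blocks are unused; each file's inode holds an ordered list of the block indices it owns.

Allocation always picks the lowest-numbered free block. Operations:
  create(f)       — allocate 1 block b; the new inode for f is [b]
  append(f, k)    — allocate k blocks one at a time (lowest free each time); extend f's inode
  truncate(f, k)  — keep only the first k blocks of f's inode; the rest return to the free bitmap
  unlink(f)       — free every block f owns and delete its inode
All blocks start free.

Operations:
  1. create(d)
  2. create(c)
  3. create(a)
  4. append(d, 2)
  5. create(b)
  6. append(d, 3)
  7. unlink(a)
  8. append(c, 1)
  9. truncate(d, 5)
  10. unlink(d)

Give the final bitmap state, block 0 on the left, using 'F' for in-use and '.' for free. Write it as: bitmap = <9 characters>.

  1. create(d)  ⇒  F........  {d→[0]}
  2. create(c)  ⇒  FF.......  {c→[1]; d→[0]}
  3. create(a)  ⇒  FFF......  {a→[2]; c→[1]; d→[0]}
  4. append(d, 2)  ⇒  FFFFF....  {a→[2]; c→[1]; d→[0, 3, 4]}
  5. create(b)  ⇒  FFFFFF...  {a→[2]; b→[5]; c→[1]; d→[0, 3, 4]}
  6. append(d, 3)  ⇒  FFFFFFFFF  {a→[2]; b→[5]; c→[1]; d→[0, 3, 4, 6, 7, 8]}
  7. unlink(a)  ⇒  FF.FFFFFF  {b→[5]; c→[1]; d→[0, 3, 4, 6, 7, 8]}
  8. append(c, 1)  ⇒  FFFFFFFFF  {b→[5]; c→[1, 2]; d→[0, 3, 4, 6, 7, 8]}
  9. truncate(d, 5)  ⇒  FFFFFFFF.  {b→[5]; c→[1, 2]; d→[0, 3, 4, 6, 7]}
  10. unlink(d)  ⇒  .FF..F...  {b→[5]; c→[1, 2]}

bitmap = .FF..F...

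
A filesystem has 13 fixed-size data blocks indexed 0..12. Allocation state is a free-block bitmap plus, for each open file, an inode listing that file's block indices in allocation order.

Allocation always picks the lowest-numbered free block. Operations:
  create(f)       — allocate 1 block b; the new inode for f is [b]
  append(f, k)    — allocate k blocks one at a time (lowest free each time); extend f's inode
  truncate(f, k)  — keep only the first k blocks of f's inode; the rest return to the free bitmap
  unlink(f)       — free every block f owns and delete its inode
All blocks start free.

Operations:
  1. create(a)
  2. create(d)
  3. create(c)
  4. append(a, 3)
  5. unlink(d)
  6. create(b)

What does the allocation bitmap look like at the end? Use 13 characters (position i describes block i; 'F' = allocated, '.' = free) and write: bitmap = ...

bitmap = FFFFFF.......

create(a): bitmap=F............ | a=[0]
create(d): bitmap=FF........... | a=[0] d=[1]
create(c): bitmap=FFF.......... | a=[0] c=[2] d=[1]
append(a, 3): bitmap=FFFFFF....... | a=[0, 3, 4, 5] c=[2] d=[1]
unlink(d): bitmap=F.FFFF....... | a=[0, 3, 4, 5] c=[2]
create(b): bitmap=FFFFFF....... | a=[0, 3, 4, 5] b=[1] c=[2]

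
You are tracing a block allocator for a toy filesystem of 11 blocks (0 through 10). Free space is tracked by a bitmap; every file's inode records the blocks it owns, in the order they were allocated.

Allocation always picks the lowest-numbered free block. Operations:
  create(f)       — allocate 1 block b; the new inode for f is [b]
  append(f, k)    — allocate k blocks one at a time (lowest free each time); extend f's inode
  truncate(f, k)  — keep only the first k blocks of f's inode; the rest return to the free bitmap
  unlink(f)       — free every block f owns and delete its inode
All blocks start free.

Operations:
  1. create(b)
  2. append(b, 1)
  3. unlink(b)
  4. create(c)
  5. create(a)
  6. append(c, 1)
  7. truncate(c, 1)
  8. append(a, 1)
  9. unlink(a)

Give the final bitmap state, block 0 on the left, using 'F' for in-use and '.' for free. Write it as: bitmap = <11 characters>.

after create(b) → b:[0]  free=[F..........]
after append(b, 1) → b:[0, 1]  free=[FF.........]
after unlink(b) →   free=[...........]
after create(c) → c:[0]  free=[F..........]
after create(a) → a:[1], c:[0]  free=[FF.........]
after append(c, 1) → a:[1], c:[0, 2]  free=[FFF........]
after truncate(c, 1) → a:[1], c:[0]  free=[FF.........]
after append(a, 1) → a:[1, 2], c:[0]  free=[FFF........]
after unlink(a) → c:[0]  free=[F..........]

bitmap = F..........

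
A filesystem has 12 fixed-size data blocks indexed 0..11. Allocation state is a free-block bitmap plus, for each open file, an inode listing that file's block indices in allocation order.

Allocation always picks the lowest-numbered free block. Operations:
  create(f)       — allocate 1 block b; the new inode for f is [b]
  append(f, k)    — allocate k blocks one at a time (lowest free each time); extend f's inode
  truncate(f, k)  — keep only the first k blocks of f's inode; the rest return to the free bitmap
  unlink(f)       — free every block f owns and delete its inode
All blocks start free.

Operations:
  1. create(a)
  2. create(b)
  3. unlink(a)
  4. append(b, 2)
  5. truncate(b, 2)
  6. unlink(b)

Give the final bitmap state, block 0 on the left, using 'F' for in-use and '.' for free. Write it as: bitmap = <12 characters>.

  1. create(a)  ⇒  F...........  {a→[0]}
  2. create(b)  ⇒  FF..........  {a→[0]; b→[1]}
  3. unlink(a)  ⇒  .F..........  {b→[1]}
  4. append(b, 2)  ⇒  FFF.........  {b→[1, 0, 2]}
  5. truncate(b, 2)  ⇒  FF..........  {b→[1, 0]}
  6. unlink(b)  ⇒  ............  {}

bitmap = ............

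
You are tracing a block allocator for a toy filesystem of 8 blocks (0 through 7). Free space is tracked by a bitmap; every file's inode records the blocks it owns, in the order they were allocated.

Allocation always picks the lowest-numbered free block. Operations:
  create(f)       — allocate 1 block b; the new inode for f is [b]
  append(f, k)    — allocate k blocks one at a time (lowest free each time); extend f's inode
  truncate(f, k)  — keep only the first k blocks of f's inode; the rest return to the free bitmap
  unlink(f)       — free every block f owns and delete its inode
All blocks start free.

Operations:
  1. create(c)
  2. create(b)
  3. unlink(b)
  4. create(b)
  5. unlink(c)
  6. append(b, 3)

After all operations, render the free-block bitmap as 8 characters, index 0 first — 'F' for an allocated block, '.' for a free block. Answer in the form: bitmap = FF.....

  1. create(c)  ⇒  F.......  {c→[0]}
  2. create(b)  ⇒  FF......  {b→[1]; c→[0]}
  3. unlink(b)  ⇒  F.......  {c→[0]}
  4. create(b)  ⇒  FF......  {b→[1]; c→[0]}
  5. unlink(c)  ⇒  .F......  {b→[1]}
  6. append(b, 3)  ⇒  FFFF....  {b→[1, 0, 2, 3]}

bitmap = FFFF....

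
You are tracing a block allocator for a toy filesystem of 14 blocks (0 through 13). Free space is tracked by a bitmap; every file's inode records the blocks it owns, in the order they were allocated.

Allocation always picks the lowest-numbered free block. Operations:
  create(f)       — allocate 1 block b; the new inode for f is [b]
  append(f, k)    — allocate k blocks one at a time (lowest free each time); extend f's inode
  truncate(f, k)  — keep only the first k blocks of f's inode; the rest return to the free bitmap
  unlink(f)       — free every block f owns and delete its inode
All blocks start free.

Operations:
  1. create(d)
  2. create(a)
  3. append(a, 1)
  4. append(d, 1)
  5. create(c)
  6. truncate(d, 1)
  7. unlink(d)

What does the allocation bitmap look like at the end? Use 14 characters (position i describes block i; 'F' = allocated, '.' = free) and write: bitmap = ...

bitmap = .FF.F.........

[1] create(d) — d=0 (map F.............)
[2] create(a) — a=1 d=0 (map FF............)
[3] append(a, 1) — a=1,2 d=0 (map FFF...........)
[4] append(d, 1) — a=1,2 d=0,3 (map FFFF..........)
[5] create(c) — a=1,2 c=4 d=0,3 (map FFFFF.........)
[6] truncate(d, 1) — a=1,2 c=4 d=0 (map FFF.F.........)
[7] unlink(d) — a=1,2 c=4 (map .FF.F.........)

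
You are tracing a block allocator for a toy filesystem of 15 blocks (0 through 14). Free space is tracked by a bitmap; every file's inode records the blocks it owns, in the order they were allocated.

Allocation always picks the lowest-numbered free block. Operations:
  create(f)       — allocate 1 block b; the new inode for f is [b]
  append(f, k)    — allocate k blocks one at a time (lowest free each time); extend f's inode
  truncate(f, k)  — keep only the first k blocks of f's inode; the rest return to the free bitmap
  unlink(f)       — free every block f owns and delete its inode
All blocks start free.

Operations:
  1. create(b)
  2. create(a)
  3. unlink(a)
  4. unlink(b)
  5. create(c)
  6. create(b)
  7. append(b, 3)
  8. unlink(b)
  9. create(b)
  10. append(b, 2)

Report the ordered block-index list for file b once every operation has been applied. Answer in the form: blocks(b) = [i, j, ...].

create(b): bitmap=F.............. | b=[0]
create(a): bitmap=FF............. | a=[1] b=[0]
unlink(a): bitmap=F.............. | b=[0]
unlink(b): bitmap=............... | 
create(c): bitmap=F.............. | c=[0]
create(b): bitmap=FF............. | b=[1] c=[0]
append(b, 3): bitmap=FFFFF.......... | b=[1, 2, 3, 4] c=[0]
unlink(b): bitmap=F.............. | c=[0]
create(b): bitmap=FF............. | b=[1] c=[0]
append(b, 2): bitmap=FFFF........... | b=[1, 2, 3] c=[0]

blocks(b) = [1, 2, 3]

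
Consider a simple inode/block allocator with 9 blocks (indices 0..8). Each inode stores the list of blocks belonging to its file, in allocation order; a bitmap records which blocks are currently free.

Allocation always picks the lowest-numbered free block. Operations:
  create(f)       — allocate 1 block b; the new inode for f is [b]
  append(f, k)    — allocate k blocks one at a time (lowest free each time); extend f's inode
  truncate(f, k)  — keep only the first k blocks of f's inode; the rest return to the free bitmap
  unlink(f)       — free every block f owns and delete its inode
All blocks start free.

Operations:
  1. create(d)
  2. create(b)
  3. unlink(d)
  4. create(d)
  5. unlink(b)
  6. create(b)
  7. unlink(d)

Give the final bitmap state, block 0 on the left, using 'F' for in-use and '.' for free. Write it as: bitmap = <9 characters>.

bitmap = .F.......

create(d): bitmap=F........ | d=[0]
create(b): bitmap=FF....... | b=[1] d=[0]
unlink(d): bitmap=.F....... | b=[1]
create(d): bitmap=FF....... | b=[1] d=[0]
unlink(b): bitmap=F........ | d=[0]
create(b): bitmap=FF....... | b=[1] d=[0]
unlink(d): bitmap=.F....... | b=[1]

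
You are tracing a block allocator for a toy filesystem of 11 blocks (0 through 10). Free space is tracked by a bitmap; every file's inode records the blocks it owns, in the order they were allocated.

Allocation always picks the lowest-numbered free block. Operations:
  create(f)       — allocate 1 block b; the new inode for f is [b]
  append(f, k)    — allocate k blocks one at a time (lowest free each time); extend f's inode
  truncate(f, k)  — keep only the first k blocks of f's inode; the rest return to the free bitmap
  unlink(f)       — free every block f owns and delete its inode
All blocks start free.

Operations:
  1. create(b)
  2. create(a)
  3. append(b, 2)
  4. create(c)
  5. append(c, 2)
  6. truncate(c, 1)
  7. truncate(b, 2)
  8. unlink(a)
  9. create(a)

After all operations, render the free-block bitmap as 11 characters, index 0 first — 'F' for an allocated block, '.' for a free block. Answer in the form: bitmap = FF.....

bitmap = FFF.F......

create(b): bitmap=F.......... | b=[0]
create(a): bitmap=FF......... | a=[1] b=[0]
append(b, 2): bitmap=FFFF....... | a=[1] b=[0, 2, 3]
create(c): bitmap=FFFFF...... | a=[1] b=[0, 2, 3] c=[4]
append(c, 2): bitmap=FFFFFFF.... | a=[1] b=[0, 2, 3] c=[4, 5, 6]
truncate(c, 1): bitmap=FFFFF...... | a=[1] b=[0, 2, 3] c=[4]
truncate(b, 2): bitmap=FFF.F...... | a=[1] b=[0, 2] c=[4]
unlink(a): bitmap=F.F.F...... | b=[0, 2] c=[4]
create(a): bitmap=FFF.F...... | a=[1] b=[0, 2] c=[4]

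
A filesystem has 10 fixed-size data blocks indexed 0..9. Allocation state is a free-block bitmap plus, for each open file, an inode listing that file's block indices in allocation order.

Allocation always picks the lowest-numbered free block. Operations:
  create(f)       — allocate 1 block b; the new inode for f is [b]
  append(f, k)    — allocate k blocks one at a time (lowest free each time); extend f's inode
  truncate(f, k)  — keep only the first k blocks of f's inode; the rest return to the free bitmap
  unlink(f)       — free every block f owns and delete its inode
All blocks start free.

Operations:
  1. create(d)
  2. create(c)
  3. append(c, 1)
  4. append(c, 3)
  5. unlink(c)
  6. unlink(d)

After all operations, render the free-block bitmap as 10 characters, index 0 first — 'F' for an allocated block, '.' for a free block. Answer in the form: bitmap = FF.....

after create(d) → d:[0]  free=[F.........]
after create(c) → c:[1], d:[0]  free=[FF........]
after append(c, 1) → c:[1, 2], d:[0]  free=[FFF.......]
after append(c, 3) → c:[1, 2, 3, 4, 5], d:[0]  free=[FFFFFF....]
after unlink(c) → d:[0]  free=[F.........]
after unlink(d) →   free=[..........]

bitmap = ..........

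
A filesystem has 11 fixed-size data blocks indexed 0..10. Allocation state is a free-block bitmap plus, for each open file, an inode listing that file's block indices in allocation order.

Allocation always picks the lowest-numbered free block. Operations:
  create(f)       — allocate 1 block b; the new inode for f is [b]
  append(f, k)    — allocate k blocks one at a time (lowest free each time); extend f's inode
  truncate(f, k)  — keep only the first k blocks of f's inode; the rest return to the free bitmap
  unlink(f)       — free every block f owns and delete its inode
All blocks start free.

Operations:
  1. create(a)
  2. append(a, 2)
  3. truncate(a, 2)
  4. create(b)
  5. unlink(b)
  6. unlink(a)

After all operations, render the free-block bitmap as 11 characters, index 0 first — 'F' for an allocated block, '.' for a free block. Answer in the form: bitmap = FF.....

bitmap = ...........

[1] create(a) — a=0 (map F..........)
[2] append(a, 2) — a=0,1,2 (map FFF........)
[3] truncate(a, 2) — a=0,1 (map FF.........)
[4] create(b) — a=0,1 b=2 (map FFF........)
[5] unlink(b) — a=0,1 (map FF.........)
[6] unlink(a) —  (map ...........)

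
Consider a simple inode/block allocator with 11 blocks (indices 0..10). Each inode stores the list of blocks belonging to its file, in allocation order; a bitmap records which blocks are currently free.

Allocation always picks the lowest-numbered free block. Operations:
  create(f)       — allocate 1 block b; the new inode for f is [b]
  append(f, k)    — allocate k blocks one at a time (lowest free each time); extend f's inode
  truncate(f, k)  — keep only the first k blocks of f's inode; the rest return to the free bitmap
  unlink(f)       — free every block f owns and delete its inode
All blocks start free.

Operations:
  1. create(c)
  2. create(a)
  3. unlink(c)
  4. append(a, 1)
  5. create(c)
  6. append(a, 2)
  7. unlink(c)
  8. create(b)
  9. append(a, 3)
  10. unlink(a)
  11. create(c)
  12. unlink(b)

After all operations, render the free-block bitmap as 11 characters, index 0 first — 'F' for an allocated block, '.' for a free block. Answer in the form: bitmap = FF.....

  1. create(c)  ⇒  F..........  {c→[0]}
  2. create(a)  ⇒  FF.........  {a→[1]; c→[0]}
  3. unlink(c)  ⇒  .F.........  {a→[1]}
  4. append(a, 1)  ⇒  FF.........  {a→[1, 0]}
  5. create(c)  ⇒  FFF........  {a→[1, 0]; c→[2]}
  6. append(a, 2)  ⇒  FFFFF......  {a→[1, 0, 3, 4]; c→[2]}
  7. unlink(c)  ⇒  FF.FF......  {a→[1, 0, 3, 4]}
  8. create(b)  ⇒  FFFFF......  {a→[1, 0, 3, 4]; b→[2]}
  9. append(a, 3)  ⇒  FFFFFFFF...  {a→[1, 0, 3, 4, 5, 6, 7]; b→[2]}
  10. unlink(a)  ⇒  ..F........  {b→[2]}
  11. create(c)  ⇒  F.F........  {b→[2]; c→[0]}
  12. unlink(b)  ⇒  F..........  {c→[0]}

bitmap = F..........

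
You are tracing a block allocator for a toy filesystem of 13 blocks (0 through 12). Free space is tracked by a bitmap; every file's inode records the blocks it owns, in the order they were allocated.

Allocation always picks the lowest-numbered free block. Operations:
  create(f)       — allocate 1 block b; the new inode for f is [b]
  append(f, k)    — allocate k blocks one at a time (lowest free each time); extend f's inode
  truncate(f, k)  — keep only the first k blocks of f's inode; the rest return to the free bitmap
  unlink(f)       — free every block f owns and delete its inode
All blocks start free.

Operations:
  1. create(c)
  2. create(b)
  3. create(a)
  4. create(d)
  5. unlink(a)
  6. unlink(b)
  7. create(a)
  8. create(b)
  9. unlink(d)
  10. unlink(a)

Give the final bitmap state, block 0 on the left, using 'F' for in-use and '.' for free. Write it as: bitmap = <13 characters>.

create(c): bitmap=F............ | c=[0]
create(b): bitmap=FF........... | b=[1] c=[0]
create(a): bitmap=FFF.......... | a=[2] b=[1] c=[0]
create(d): bitmap=FFFF......... | a=[2] b=[1] c=[0] d=[3]
unlink(a): bitmap=FF.F......... | b=[1] c=[0] d=[3]
unlink(b): bitmap=F..F......... | c=[0] d=[3]
create(a): bitmap=FF.F......... | a=[1] c=[0] d=[3]
create(b): bitmap=FFFF......... | a=[1] b=[2] c=[0] d=[3]
unlink(d): bitmap=FFF.......... | a=[1] b=[2] c=[0]
unlink(a): bitmap=F.F.......... | b=[2] c=[0]

bitmap = F.F..........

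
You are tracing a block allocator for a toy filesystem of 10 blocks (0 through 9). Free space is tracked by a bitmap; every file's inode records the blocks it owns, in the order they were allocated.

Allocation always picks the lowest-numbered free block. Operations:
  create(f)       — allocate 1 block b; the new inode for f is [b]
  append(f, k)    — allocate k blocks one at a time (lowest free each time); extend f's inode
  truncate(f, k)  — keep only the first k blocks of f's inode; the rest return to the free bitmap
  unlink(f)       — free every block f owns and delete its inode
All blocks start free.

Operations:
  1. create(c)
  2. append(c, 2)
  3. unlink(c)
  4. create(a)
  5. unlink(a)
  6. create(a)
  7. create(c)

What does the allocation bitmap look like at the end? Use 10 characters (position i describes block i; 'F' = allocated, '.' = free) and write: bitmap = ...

  1. create(c)  ⇒  F.........  {c→[0]}
  2. append(c, 2)  ⇒  FFF.......  {c→[0, 1, 2]}
  3. unlink(c)  ⇒  ..........  {}
  4. create(a)  ⇒  F.........  {a→[0]}
  5. unlink(a)  ⇒  ..........  {}
  6. create(a)  ⇒  F.........  {a→[0]}
  7. create(c)  ⇒  FF........  {a→[0]; c→[1]}

bitmap = FF........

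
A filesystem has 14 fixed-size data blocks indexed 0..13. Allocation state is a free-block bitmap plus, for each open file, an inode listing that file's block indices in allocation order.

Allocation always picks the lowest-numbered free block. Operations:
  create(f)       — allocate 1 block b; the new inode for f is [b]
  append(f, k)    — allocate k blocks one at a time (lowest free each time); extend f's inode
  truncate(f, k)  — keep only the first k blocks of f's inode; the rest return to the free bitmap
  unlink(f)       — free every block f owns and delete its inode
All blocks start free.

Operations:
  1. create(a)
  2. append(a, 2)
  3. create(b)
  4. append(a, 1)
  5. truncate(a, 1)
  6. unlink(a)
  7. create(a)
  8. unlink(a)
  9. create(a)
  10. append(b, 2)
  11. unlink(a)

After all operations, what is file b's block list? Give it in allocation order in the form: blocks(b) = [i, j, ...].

create(a): bitmap=F............. | a=[0]
append(a, 2): bitmap=FFF........... | a=[0, 1, 2]
create(b): bitmap=FFFF.......... | a=[0, 1, 2] b=[3]
append(a, 1): bitmap=FFFFF......... | a=[0, 1, 2, 4] b=[3]
truncate(a, 1): bitmap=F..F.......... | a=[0] b=[3]
unlink(a): bitmap=...F.......... | b=[3]
create(a): bitmap=F..F.......... | a=[0] b=[3]
unlink(a): bitmap=...F.......... | b=[3]
create(a): bitmap=F..F.......... | a=[0] b=[3]
append(b, 2): bitmap=FFFF.......... | a=[0] b=[3, 1, 2]
unlink(a): bitmap=.FFF.......... | b=[3, 1, 2]

blocks(b) = [3, 1, 2]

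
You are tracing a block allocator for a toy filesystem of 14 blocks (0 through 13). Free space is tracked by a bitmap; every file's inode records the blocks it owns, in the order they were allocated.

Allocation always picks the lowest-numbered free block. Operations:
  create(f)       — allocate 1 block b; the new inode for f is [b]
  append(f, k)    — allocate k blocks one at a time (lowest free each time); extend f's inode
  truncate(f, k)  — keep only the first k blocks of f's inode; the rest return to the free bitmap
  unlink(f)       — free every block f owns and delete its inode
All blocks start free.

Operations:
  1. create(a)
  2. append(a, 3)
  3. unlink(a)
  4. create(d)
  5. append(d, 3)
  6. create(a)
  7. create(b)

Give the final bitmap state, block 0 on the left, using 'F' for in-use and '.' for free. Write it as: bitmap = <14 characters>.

create(a): bitmap=F............. | a=[0]
append(a, 3): bitmap=FFFF.......... | a=[0, 1, 2, 3]
unlink(a): bitmap=.............. | 
create(d): bitmap=F............. | d=[0]
append(d, 3): bitmap=FFFF.......... | d=[0, 1, 2, 3]
create(a): bitmap=FFFFF......... | a=[4] d=[0, 1, 2, 3]
create(b): bitmap=FFFFFF........ | a=[4] b=[5] d=[0, 1, 2, 3]

bitmap = FFFFFF........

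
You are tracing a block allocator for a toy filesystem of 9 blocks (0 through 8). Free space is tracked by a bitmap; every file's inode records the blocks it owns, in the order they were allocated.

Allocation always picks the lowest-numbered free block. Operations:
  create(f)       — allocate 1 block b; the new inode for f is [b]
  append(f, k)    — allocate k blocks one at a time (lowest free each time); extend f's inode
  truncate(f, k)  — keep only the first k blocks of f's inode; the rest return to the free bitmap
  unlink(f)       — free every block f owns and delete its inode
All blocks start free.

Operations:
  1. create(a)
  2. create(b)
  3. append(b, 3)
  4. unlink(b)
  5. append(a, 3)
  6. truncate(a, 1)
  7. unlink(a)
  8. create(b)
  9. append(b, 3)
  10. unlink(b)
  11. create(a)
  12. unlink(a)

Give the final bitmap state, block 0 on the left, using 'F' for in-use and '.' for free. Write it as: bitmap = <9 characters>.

bitmap = .........

create(a): bitmap=F........ | a=[0]
create(b): bitmap=FF....... | a=[0] b=[1]
append(b, 3): bitmap=FFFFF.... | a=[0] b=[1, 2, 3, 4]
unlink(b): bitmap=F........ | a=[0]
append(a, 3): bitmap=FFFF..... | a=[0, 1, 2, 3]
truncate(a, 1): bitmap=F........ | a=[0]
unlink(a): bitmap=......... | 
create(b): bitmap=F........ | b=[0]
append(b, 3): bitmap=FFFF..... | b=[0, 1, 2, 3]
unlink(b): bitmap=......... | 
create(a): bitmap=F........ | a=[0]
unlink(a): bitmap=......... | 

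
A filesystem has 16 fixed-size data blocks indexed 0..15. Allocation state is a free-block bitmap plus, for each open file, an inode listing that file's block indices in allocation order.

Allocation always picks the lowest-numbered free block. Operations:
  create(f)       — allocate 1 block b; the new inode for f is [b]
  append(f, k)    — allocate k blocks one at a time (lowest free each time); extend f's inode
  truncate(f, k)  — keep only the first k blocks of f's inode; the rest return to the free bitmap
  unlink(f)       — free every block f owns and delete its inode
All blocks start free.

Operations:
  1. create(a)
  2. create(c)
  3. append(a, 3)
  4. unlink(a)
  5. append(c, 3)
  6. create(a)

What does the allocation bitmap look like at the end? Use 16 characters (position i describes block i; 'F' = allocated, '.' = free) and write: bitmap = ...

bitmap = FFFFF...........

  1. create(a)  ⇒  F...............  {a→[0]}
  2. create(c)  ⇒  FF..............  {a→[0]; c→[1]}
  3. append(a, 3)  ⇒  FFFFF...........  {a→[0, 2, 3, 4]; c→[1]}
  4. unlink(a)  ⇒  .F..............  {c→[1]}
  5. append(c, 3)  ⇒  FFFF............  {c→[1, 0, 2, 3]}
  6. create(a)  ⇒  FFFFF...........  {a→[4]; c→[1, 0, 2, 3]}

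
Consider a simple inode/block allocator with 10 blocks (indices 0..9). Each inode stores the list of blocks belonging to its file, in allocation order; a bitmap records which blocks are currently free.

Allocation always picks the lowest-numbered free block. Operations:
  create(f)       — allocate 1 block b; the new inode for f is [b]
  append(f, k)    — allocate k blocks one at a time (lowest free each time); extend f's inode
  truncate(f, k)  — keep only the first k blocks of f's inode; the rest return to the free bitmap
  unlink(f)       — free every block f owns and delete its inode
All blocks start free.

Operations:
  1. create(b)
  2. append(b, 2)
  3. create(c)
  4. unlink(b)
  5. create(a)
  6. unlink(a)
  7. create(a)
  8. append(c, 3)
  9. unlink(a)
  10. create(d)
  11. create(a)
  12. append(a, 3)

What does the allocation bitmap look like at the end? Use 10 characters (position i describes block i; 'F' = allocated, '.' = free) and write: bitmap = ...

[1] create(b) — b=0 (map F.........)
[2] append(b, 2) — b=0,1,2 (map FFF.......)
[3] create(c) — b=0,1,2 c=3 (map FFFF......)
[4] unlink(b) — c=3 (map ...F......)
[5] create(a) — a=0 c=3 (map F..F......)
[6] unlink(a) — c=3 (map ...F......)
[7] create(a) — a=0 c=3 (map F..F......)
[8] append(c, 3) — a=0 c=3,1,2,4 (map FFFFF.....)
[9] unlink(a) — c=3,1,2,4 (map .FFFF.....)
[10] create(d) — c=3,1,2,4 d=0 (map FFFFF.....)
[11] create(a) — a=5 c=3,1,2,4 d=0 (map FFFFFF....)
[12] append(a, 3) — a=5,6,7,8 c=3,1,2,4 d=0 (map FFFFFFFFF.)

bitmap = FFFFFFFFF.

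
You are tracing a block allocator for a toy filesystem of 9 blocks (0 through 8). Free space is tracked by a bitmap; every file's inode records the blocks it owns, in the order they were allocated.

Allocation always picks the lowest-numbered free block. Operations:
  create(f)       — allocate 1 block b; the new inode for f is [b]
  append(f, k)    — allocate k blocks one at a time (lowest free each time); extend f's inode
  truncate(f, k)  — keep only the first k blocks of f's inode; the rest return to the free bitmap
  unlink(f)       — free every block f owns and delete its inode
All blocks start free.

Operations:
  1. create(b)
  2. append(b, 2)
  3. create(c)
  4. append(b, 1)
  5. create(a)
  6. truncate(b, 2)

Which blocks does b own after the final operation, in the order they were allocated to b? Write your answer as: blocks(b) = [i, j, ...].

blocks(b) = [0, 1]

create(b): bitmap=F........ | b=[0]
append(b, 2): bitmap=FFF...... | b=[0, 1, 2]
create(c): bitmap=FFFF..... | b=[0, 1, 2] c=[3]
append(b, 1): bitmap=FFFFF.... | b=[0, 1, 2, 4] c=[3]
create(a): bitmap=FFFFFF... | a=[5] b=[0, 1, 2, 4] c=[3]
truncate(b, 2): bitmap=FF.F.F... | a=[5] b=[0, 1] c=[3]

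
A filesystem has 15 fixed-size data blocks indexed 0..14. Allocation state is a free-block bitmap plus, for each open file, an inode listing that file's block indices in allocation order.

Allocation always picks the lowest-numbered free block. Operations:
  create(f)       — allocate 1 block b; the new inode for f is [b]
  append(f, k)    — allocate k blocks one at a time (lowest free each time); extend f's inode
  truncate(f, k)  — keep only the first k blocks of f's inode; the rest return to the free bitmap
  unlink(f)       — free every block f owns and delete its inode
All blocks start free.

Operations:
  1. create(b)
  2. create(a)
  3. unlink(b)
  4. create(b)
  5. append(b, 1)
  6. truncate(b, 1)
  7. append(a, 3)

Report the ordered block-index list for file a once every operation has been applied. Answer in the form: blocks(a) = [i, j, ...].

blocks(a) = [1, 2, 3, 4]

[1] create(b) — b=0 (map F..............)
[2] create(a) — a=1 b=0 (map FF.............)
[3] unlink(b) — a=1 (map .F.............)
[4] create(b) — a=1 b=0 (map FF.............)
[5] append(b, 1) — a=1 b=0,2 (map FFF............)
[6] truncate(b, 1) — a=1 b=0 (map FF.............)
[7] append(a, 3) — a=1,2,3,4 b=0 (map FFFFF..........)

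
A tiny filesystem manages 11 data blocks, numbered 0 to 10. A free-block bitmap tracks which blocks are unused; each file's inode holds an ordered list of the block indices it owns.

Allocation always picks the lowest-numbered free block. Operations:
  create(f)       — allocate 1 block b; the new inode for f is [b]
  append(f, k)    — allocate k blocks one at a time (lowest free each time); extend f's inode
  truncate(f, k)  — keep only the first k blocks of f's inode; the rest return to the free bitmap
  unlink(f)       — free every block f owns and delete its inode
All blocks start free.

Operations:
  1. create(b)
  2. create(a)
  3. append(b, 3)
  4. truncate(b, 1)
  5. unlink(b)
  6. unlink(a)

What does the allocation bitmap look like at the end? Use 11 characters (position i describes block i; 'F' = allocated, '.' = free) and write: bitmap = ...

create(b): bitmap=F.......... | b=[0]
create(a): bitmap=FF......... | a=[1] b=[0]
append(b, 3): bitmap=FFFFF...... | a=[1] b=[0, 2, 3, 4]
truncate(b, 1): bitmap=FF......... | a=[1] b=[0]
unlink(b): bitmap=.F......... | a=[1]
unlink(a): bitmap=........... | 

bitmap = ...........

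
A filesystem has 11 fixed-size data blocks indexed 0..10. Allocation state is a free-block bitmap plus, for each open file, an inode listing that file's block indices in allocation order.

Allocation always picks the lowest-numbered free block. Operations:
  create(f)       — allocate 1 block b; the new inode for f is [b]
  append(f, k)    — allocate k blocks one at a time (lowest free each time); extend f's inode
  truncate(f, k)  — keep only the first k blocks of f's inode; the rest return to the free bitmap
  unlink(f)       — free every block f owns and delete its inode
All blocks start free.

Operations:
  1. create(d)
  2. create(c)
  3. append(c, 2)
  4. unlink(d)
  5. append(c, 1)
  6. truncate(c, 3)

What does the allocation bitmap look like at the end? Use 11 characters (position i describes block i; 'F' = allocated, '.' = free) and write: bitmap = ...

bitmap = .FFF.......

create(d): bitmap=F.......... | d=[0]
create(c): bitmap=FF......... | c=[1] d=[0]
append(c, 2): bitmap=FFFF....... | c=[1, 2, 3] d=[0]
unlink(d): bitmap=.FFF....... | c=[1, 2, 3]
append(c, 1): bitmap=FFFF....... | c=[1, 2, 3, 0]
truncate(c, 3): bitmap=.FFF....... | c=[1, 2, 3]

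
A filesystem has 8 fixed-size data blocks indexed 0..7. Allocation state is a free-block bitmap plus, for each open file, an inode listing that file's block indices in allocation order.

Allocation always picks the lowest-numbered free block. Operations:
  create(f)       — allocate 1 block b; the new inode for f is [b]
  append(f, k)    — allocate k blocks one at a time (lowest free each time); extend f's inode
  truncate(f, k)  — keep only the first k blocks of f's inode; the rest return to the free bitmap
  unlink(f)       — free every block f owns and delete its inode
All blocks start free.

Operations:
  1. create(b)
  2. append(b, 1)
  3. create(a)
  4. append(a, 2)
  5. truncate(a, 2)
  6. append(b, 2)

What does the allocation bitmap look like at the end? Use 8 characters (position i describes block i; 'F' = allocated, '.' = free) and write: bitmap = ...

after create(b) → b:[0]  free=[F.......]
after append(b, 1) → b:[0, 1]  free=[FF......]
after create(a) → a:[2], b:[0, 1]  free=[FFF.....]
after append(a, 2) → a:[2, 3, 4], b:[0, 1]  free=[FFFFF...]
after truncate(a, 2) → a:[2, 3], b:[0, 1]  free=[FFFF....]
after append(b, 2) → a:[2, 3], b:[0, 1, 4, 5]  free=[FFFFFF..]

bitmap = FFFFFF..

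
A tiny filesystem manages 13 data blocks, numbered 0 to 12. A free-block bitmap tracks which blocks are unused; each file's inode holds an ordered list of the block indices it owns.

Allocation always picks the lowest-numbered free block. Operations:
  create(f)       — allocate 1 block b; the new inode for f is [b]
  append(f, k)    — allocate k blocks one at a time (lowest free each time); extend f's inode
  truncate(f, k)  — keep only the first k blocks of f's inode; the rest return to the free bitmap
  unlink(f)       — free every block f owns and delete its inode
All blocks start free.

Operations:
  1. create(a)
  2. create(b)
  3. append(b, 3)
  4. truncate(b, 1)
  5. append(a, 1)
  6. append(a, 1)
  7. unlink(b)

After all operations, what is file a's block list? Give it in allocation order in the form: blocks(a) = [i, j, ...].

after create(a) → a:[0]  free=[F............]
after create(b) → a:[0], b:[1]  free=[FF...........]
after append(b, 3) → a:[0], b:[1, 2, 3, 4]  free=[FFFFF........]
after truncate(b, 1) → a:[0], b:[1]  free=[FF...........]
after append(a, 1) → a:[0, 2], b:[1]  free=[FFF..........]
after append(a, 1) → a:[0, 2, 3], b:[1]  free=[FFFF.........]
after unlink(b) → a:[0, 2, 3]  free=[F.FF.........]

blocks(a) = [0, 2, 3]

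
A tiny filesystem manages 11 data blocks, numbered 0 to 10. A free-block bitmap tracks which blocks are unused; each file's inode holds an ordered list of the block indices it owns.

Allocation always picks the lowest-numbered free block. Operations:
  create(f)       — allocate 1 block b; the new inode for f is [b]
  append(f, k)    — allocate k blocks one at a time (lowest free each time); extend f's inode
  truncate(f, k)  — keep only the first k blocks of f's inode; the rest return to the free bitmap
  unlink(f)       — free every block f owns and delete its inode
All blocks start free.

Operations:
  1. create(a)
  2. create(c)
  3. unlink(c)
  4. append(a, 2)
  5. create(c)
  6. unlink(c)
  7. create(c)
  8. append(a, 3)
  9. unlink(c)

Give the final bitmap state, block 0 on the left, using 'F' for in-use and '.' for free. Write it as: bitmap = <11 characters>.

create(a): bitmap=F.......... | a=[0]
create(c): bitmap=FF......... | a=[0] c=[1]
unlink(c): bitmap=F.......... | a=[0]
append(a, 2): bitmap=FFF........ | a=[0, 1, 2]
create(c): bitmap=FFFF....... | a=[0, 1, 2] c=[3]
unlink(c): bitmap=FFF........ | a=[0, 1, 2]
create(c): bitmap=FFFF....... | a=[0, 1, 2] c=[3]
append(a, 3): bitmap=FFFFFFF.... | a=[0, 1, 2, 4, 5, 6] c=[3]
unlink(c): bitmap=FFF.FFF.... | a=[0, 1, 2, 4, 5, 6]

bitmap = FFF.FFF....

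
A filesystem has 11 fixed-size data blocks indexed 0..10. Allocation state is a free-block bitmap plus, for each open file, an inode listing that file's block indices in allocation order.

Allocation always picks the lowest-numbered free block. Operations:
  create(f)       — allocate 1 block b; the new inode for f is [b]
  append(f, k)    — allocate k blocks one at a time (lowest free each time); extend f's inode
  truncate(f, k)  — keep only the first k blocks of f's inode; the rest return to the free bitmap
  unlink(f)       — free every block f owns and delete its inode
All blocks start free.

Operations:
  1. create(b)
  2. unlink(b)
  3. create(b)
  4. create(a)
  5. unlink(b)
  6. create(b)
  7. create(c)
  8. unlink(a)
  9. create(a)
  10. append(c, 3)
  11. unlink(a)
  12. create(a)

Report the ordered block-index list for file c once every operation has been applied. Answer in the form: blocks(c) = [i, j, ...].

blocks(c) = [2, 3, 4, 5]

create(b): bitmap=F.......... | b=[0]
unlink(b): bitmap=........... | 
create(b): bitmap=F.......... | b=[0]
create(a): bitmap=FF......... | a=[1] b=[0]
unlink(b): bitmap=.F......... | a=[1]
create(b): bitmap=FF......... | a=[1] b=[0]
create(c): bitmap=FFF........ | a=[1] b=[0] c=[2]
unlink(a): bitmap=F.F........ | b=[0] c=[2]
create(a): bitmap=FFF........ | a=[1] b=[0] c=[2]
append(c, 3): bitmap=FFFFFF..... | a=[1] b=[0] c=[2, 3, 4, 5]
unlink(a): bitmap=F.FFFF..... | b=[0] c=[2, 3, 4, 5]
create(a): bitmap=FFFFFF..... | a=[1] b=[0] c=[2, 3, 4, 5]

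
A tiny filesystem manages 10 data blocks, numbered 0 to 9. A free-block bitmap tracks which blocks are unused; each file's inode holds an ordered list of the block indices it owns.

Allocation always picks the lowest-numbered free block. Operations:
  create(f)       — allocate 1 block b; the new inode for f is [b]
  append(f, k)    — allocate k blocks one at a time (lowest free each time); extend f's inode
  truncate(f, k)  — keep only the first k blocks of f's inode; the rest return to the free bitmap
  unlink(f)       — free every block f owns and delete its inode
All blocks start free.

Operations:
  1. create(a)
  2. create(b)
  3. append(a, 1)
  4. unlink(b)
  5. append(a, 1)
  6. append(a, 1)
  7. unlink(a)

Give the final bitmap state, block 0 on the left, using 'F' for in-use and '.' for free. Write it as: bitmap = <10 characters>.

create(a): bitmap=F......... | a=[0]
create(b): bitmap=FF........ | a=[0] b=[1]
append(a, 1): bitmap=FFF....... | a=[0, 2] b=[1]
unlink(b): bitmap=F.F....... | a=[0, 2]
append(a, 1): bitmap=FFF....... | a=[0, 2, 1]
append(a, 1): bitmap=FFFF...... | a=[0, 2, 1, 3]
unlink(a): bitmap=.......... | 

bitmap = ..........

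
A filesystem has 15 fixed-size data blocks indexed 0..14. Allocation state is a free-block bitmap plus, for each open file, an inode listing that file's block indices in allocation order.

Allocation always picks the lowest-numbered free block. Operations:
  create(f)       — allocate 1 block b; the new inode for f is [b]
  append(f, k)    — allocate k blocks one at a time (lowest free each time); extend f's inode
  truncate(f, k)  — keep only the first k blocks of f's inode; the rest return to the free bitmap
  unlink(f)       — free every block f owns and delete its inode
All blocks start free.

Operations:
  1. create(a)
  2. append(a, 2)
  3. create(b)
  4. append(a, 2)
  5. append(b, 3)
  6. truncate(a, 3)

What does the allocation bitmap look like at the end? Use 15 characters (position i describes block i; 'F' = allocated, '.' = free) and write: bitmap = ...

bitmap = FFFF..FFF......

  1. create(a)  ⇒  F..............  {a→[0]}
  2. append(a, 2)  ⇒  FFF............  {a→[0, 1, 2]}
  3. create(b)  ⇒  FFFF...........  {a→[0, 1, 2]; b→[3]}
  4. append(a, 2)  ⇒  FFFFFF.........  {a→[0, 1, 2, 4, 5]; b→[3]}
  5. append(b, 3)  ⇒  FFFFFFFFF......  {a→[0, 1, 2, 4, 5]; b→[3, 6, 7, 8]}
  6. truncate(a, 3)  ⇒  FFFF..FFF......  {a→[0, 1, 2]; b→[3, 6, 7, 8]}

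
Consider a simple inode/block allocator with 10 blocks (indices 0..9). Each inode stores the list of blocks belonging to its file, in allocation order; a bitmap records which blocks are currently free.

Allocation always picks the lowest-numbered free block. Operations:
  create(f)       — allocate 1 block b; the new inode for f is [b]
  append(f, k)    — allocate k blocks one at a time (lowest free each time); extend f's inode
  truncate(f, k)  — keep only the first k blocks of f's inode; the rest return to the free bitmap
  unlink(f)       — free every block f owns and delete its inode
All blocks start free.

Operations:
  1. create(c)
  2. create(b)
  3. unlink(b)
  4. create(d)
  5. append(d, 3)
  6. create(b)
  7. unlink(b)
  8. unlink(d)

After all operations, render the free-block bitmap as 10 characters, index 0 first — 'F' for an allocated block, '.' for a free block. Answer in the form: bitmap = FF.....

bitmap = F.........

  1. create(c)  ⇒  F.........  {c→[0]}
  2. create(b)  ⇒  FF........  {b→[1]; c→[0]}
  3. unlink(b)  ⇒  F.........  {c→[0]}
  4. create(d)  ⇒  FF........  {c→[0]; d→[1]}
  5. append(d, 3)  ⇒  FFFFF.....  {c→[0]; d→[1, 2, 3, 4]}
  6. create(b)  ⇒  FFFFFF....  {b→[5]; c→[0]; d→[1, 2, 3, 4]}
  7. unlink(b)  ⇒  FFFFF.....  {c→[0]; d→[1, 2, 3, 4]}
  8. unlink(d)  ⇒  F.........  {c→[0]}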